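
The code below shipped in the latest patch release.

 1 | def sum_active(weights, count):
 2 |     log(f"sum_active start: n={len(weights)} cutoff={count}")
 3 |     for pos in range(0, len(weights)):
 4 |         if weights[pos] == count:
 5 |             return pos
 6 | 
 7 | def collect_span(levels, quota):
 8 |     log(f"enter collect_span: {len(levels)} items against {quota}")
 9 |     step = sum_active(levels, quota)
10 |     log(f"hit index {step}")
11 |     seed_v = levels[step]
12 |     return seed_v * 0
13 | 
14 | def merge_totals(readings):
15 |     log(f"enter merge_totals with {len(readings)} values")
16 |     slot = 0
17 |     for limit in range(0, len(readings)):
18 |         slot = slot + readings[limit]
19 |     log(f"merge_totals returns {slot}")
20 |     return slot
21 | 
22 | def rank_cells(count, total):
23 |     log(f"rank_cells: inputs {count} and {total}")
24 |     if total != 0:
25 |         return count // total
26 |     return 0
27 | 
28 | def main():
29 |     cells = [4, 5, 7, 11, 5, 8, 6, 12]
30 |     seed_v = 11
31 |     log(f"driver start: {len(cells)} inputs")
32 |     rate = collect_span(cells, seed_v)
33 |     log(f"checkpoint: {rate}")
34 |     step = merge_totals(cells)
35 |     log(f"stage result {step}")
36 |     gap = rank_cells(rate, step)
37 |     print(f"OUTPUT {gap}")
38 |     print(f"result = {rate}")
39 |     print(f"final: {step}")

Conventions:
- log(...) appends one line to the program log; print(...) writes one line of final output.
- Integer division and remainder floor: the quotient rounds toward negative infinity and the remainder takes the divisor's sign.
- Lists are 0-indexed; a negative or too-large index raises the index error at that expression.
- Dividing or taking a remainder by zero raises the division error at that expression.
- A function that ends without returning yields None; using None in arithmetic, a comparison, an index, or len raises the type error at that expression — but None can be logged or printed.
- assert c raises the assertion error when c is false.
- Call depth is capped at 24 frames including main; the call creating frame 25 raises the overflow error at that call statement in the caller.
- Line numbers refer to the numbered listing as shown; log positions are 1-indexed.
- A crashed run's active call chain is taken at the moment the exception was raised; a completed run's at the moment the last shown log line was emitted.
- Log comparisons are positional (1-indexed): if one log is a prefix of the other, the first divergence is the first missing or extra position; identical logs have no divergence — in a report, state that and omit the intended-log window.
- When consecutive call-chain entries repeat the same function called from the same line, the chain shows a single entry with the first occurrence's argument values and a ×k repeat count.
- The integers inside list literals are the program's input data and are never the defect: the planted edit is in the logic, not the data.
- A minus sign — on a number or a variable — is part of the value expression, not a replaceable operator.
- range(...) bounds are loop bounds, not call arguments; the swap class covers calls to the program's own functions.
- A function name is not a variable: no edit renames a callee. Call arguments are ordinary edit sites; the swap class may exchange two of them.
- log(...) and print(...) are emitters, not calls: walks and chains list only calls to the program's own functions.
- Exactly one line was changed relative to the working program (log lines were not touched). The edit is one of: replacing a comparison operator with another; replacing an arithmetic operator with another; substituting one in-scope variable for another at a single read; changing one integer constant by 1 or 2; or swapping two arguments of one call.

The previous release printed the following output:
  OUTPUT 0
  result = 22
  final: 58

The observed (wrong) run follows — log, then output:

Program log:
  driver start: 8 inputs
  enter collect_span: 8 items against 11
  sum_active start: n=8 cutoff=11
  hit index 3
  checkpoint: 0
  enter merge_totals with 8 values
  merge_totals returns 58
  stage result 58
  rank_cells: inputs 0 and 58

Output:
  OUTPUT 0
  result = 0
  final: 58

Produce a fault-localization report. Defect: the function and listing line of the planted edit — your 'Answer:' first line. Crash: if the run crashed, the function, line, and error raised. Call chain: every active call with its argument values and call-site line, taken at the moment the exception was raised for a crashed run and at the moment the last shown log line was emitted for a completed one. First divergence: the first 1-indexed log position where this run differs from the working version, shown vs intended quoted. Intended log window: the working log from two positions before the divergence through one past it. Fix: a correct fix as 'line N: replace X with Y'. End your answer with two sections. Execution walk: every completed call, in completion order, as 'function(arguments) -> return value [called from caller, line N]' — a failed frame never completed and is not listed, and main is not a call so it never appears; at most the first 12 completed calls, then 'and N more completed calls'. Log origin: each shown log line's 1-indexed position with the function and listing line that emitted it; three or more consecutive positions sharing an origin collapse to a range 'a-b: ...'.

Answer: the defect is in collect_span at line 12.
The tell: Position 5 is the first bad log line: 'checkpoint: 0' should read 'checkpoint: 22'.
Call chain: main -> rank_cells(0, 58) (called at line 36).
First divergence: position 5 — the shown line 'checkpoint: 0' should read 'checkpoint: 22'.
Intended log window:
  3: sum_active start: n=8 cutoff=11
  4: hit index 3
  5: checkpoint: 22
  6: enter merge_totals with 8 values
Execution walk:
  sum_active([4, 5, 7, 11, 5, 8, 6, 12], 11) -> 3  [called from collect_span, line 9]
  collect_span([4, 5, 7, 11, 5, 8, 6, 12], 11) -> 0  [called from main, line 32]
  merge_totals([4, 5, 7, 11, 5, 8, 6, 12]) -> 58  [called from main, line 34]
  rank_cells(0, 58) -> 0  [called from main, line 36]
Log origins:
  1 — main, line 31
  2 — collect_span, line 8
  3 — sum_active, line 2
  4 — collect_span, line 10
  5 — main, line 33
  6 — merge_totals, line 15
  7 — merge_totals, line 19
  8 — main, line 35
  9 — rank_cells, line 23
A correct fix: line 12: replace `0` with `2`.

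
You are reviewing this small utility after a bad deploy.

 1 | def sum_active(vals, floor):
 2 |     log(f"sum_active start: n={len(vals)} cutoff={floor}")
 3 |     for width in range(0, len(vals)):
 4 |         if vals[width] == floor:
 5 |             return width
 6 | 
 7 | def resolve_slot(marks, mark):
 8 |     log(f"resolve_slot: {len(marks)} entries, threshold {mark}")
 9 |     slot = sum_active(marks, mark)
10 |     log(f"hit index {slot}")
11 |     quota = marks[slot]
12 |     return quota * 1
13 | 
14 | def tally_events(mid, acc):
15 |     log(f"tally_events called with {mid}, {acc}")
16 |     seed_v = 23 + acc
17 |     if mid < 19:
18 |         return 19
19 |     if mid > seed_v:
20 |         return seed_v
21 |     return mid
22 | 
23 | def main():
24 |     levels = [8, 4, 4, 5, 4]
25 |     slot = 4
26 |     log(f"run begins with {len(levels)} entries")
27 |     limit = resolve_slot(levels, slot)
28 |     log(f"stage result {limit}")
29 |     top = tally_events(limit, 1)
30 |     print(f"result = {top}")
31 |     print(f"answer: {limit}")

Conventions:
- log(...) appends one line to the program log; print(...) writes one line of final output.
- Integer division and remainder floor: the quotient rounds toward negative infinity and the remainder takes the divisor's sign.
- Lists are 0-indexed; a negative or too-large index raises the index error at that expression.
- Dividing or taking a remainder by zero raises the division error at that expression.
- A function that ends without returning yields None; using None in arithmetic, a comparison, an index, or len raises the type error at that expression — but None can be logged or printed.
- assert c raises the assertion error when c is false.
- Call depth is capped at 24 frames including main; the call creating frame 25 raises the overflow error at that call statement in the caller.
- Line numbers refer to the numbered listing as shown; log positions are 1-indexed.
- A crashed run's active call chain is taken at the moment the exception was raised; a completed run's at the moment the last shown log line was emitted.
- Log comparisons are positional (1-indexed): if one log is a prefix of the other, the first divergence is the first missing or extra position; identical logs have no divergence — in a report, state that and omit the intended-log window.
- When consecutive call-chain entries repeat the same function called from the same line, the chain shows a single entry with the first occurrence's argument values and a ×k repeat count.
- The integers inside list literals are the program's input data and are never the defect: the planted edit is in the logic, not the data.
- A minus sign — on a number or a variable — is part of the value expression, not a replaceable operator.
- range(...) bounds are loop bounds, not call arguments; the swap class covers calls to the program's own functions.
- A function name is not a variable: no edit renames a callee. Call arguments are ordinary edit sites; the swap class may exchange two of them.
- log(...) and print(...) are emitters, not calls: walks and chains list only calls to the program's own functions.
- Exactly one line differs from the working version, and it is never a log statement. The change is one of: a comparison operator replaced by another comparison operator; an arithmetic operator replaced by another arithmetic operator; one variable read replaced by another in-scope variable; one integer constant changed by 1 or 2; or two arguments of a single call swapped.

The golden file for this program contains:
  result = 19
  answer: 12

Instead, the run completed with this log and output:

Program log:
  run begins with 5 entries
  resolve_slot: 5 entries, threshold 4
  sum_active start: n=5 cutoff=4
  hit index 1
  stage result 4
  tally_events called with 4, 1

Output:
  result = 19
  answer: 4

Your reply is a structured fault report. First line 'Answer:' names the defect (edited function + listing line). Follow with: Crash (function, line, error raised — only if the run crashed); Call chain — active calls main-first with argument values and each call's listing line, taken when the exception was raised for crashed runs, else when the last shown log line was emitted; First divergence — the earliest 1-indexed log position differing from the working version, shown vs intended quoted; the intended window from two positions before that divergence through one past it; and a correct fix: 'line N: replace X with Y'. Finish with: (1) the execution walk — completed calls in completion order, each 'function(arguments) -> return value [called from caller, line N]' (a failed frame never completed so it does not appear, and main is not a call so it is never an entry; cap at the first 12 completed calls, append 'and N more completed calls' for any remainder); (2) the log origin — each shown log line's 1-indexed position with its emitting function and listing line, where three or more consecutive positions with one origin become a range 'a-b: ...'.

Answer: the defect is in resolve_slot at line 12.
The tell: Log line 5 is where behavior first shows: 'stage result 4' appears instead of 'stage result 12'.
Call chain: main -> tally_events(4, 1) (called at line 29).
First divergence: position 5 — the shown line 'stage result 4' should read 'stage result 12'.
Intended log window:
  3: sum_active start: n=5 cutoff=4
  4: hit index 1
  5: stage result 12
  6: tally_events called with 12, 1
Execution walk:
  sum_active([8, 4, 4, 5, 4], 4) -> 1  [called from resolve_slot, line 9]
  resolve_slot([8, 4, 4, 5, 4], 4) -> 4  [called from main, line 27]
  tally_events(4, 1) -> 19  [called from main, line 29]
Log origin:
  1: emitted by main (line 26)
  2: emitted by resolve_slot (line 8)
  3: emitted by sum_active (line 2)
  4: emitted by resolve_slot (line 10)
  5: emitted by main (line 28)
  6: emitted by tally_events (line 15)
A correct fix: line 12: replace `1` with `3`.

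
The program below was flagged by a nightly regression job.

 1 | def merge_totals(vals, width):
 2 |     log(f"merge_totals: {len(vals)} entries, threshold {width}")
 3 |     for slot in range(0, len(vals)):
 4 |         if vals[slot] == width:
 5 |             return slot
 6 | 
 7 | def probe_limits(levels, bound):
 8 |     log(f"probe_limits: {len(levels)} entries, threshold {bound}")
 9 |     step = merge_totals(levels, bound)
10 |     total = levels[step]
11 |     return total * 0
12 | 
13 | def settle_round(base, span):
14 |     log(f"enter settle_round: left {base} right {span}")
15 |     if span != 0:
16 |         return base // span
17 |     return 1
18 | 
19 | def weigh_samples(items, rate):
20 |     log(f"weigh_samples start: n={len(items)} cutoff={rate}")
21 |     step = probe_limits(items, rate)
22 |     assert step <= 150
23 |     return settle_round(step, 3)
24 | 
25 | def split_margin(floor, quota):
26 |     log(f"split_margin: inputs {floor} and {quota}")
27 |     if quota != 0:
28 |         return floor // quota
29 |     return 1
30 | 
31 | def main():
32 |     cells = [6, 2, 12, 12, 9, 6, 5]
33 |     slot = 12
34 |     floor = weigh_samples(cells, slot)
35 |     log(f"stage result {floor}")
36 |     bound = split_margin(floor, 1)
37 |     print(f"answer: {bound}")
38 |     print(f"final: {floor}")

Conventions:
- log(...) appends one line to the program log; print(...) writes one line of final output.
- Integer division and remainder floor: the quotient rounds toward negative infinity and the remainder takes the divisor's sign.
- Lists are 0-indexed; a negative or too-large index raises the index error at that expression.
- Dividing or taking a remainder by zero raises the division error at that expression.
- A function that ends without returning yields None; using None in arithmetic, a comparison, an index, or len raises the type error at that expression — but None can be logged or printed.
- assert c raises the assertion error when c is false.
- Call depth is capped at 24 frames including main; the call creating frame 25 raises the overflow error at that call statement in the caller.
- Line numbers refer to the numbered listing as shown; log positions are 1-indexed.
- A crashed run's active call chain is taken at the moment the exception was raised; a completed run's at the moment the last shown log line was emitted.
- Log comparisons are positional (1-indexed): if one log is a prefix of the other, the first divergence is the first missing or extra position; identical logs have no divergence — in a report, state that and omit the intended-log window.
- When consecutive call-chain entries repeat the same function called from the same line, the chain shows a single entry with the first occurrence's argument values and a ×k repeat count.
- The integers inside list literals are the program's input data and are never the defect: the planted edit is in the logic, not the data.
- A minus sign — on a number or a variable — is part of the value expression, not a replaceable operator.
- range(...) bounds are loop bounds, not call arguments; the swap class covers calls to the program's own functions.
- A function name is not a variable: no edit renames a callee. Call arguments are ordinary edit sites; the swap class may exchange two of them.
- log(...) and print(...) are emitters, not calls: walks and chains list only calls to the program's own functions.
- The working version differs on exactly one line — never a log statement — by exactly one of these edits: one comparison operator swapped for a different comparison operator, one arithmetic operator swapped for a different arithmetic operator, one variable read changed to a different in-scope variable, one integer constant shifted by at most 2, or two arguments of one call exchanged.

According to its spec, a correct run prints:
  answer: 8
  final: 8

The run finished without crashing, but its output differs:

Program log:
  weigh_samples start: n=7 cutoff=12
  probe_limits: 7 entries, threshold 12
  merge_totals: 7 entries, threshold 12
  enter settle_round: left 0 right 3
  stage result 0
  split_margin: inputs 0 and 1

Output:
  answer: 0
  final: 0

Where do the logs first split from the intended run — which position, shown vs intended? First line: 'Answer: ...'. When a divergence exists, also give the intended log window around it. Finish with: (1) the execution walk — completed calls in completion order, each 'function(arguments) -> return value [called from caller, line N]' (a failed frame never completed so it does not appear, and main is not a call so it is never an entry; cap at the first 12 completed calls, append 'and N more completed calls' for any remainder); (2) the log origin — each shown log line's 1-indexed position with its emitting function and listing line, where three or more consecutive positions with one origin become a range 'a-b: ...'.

Answer: position 4 — shown 'enter settle_round: left 0 right 3', intended 'enter settle_round: left 24 right 3'.
Intended log window:
  2: probe_limits: 7 entries, threshold 12
  3: merge_totals: 7 entries, threshold 12
  4: enter settle_round: left 24 right 3
  5: stage result 8
Execution walk:
  merge_totals([6, 2, 12, 12, 9, 6, 5], 12) -> 2  [called from probe_limits, line 9]
  probe_limits([6, 2, 12, 12, 9, 6, 5], 12) -> 0  [called from weigh_samples, line 21]
  settle_round(0, 3) -> 0  [called from weigh_samples, line 23]
  weigh_samples([6, 2, 12, 12, 9, 6, 5], 12) -> 0  [called from main, line 34]
  split_margin(0, 1) -> 0  [called from main, line 36]
Origin of each log line:
  1: logged in weigh_samples at line 20
  2: logged in probe_limits at line 8
  3: logged in merge_totals at line 2
  4: logged in settle_round at line 14
  5: logged in main at line 35
  6: logged in split_margin at line 26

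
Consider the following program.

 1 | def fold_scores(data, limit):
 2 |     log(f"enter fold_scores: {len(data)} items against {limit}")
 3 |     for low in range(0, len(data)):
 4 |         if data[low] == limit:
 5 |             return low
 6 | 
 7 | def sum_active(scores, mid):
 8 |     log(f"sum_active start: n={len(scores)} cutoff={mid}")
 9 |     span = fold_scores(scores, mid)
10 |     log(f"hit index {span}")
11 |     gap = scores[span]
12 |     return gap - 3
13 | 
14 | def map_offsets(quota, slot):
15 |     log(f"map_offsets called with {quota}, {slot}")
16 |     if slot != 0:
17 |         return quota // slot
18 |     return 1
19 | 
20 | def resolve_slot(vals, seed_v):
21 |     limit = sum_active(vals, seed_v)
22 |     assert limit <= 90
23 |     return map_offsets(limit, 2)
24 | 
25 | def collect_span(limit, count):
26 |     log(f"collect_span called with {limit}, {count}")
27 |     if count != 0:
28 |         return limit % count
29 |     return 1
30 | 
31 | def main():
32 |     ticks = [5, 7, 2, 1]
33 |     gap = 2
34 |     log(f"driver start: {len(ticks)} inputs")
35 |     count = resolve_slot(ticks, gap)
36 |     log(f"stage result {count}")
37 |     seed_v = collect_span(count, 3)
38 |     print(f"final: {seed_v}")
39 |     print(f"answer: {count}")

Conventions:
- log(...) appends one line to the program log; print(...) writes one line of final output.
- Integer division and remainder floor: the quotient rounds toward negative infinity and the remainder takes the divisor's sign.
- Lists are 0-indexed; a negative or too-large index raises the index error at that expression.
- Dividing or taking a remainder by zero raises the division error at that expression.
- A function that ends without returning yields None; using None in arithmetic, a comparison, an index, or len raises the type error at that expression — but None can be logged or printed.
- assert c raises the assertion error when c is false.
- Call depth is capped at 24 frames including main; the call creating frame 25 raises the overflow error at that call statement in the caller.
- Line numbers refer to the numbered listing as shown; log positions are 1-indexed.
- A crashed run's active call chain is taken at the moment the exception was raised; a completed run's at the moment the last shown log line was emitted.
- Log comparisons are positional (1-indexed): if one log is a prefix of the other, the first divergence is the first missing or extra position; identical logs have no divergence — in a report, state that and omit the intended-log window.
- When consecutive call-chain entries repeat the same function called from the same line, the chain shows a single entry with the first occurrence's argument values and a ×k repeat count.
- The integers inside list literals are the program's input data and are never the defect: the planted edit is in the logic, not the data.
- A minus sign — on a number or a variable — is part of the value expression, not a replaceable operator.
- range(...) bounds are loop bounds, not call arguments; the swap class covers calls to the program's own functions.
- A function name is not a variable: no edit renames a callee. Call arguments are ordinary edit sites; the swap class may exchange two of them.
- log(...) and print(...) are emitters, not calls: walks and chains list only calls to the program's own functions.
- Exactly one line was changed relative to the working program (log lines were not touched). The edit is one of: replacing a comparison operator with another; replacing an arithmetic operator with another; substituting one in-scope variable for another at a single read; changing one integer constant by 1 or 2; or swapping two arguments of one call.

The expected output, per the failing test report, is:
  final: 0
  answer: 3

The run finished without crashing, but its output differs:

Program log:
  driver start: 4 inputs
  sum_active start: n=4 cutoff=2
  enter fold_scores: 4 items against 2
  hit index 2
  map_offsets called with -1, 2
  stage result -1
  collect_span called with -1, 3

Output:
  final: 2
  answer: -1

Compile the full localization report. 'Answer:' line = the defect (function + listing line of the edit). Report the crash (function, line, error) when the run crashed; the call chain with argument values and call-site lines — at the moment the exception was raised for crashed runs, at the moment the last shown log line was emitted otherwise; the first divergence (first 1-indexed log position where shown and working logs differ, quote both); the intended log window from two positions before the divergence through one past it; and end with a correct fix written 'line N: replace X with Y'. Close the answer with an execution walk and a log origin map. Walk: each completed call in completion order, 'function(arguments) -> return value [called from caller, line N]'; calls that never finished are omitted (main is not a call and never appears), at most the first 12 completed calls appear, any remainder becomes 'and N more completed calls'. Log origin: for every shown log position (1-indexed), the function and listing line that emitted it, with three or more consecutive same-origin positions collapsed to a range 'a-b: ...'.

Answer: the defect is in sum_active at line 12.
The tell: Log line 5 is where behavior first shows: 'map_offsets called with -1, 2' appears instead of 'map_offsets called with 6, 2'.
Call chain: main -> collect_span(-1, 3) (called at line 37).
First divergence: position 5 — the shown line 'map_offsets called with -1, 2' should read 'map_offsets called with 6, 2'.
Intended log window:
  3: enter fold_scores: 4 items against 2
  4: hit index 2
  5: map_offsets called with 6, 2
  6: stage result 3
Execution walk:
  fold_scores([5, 7, 2, 1], 2) -> 2  [called from sum_active, line 9]
  sum_active([5, 7, 2, 1], 2) -> -1  [called from resolve_slot, line 21]
  map_offsets(-1, 2) -> -1  [called from resolve_slot, line 23]
  resolve_slot([5, 7, 2, 1], 2) -> -1  [called from main, line 35]
  collect_span(-1, 3) -> 2  [called from main, line 37]
Origin of each log line:
  1: emitted by main (line 34)
  2: emitted by sum_active (line 8)
  3: emitted by fold_scores (line 2)
  4: emitted by sum_active (line 10)
  5: emitted by map_offsets (line 15)
  6: emitted by main (line 36)
  7: emitted by collect_span (line 26)
A correct fix: line 12: replace `-` with `*`.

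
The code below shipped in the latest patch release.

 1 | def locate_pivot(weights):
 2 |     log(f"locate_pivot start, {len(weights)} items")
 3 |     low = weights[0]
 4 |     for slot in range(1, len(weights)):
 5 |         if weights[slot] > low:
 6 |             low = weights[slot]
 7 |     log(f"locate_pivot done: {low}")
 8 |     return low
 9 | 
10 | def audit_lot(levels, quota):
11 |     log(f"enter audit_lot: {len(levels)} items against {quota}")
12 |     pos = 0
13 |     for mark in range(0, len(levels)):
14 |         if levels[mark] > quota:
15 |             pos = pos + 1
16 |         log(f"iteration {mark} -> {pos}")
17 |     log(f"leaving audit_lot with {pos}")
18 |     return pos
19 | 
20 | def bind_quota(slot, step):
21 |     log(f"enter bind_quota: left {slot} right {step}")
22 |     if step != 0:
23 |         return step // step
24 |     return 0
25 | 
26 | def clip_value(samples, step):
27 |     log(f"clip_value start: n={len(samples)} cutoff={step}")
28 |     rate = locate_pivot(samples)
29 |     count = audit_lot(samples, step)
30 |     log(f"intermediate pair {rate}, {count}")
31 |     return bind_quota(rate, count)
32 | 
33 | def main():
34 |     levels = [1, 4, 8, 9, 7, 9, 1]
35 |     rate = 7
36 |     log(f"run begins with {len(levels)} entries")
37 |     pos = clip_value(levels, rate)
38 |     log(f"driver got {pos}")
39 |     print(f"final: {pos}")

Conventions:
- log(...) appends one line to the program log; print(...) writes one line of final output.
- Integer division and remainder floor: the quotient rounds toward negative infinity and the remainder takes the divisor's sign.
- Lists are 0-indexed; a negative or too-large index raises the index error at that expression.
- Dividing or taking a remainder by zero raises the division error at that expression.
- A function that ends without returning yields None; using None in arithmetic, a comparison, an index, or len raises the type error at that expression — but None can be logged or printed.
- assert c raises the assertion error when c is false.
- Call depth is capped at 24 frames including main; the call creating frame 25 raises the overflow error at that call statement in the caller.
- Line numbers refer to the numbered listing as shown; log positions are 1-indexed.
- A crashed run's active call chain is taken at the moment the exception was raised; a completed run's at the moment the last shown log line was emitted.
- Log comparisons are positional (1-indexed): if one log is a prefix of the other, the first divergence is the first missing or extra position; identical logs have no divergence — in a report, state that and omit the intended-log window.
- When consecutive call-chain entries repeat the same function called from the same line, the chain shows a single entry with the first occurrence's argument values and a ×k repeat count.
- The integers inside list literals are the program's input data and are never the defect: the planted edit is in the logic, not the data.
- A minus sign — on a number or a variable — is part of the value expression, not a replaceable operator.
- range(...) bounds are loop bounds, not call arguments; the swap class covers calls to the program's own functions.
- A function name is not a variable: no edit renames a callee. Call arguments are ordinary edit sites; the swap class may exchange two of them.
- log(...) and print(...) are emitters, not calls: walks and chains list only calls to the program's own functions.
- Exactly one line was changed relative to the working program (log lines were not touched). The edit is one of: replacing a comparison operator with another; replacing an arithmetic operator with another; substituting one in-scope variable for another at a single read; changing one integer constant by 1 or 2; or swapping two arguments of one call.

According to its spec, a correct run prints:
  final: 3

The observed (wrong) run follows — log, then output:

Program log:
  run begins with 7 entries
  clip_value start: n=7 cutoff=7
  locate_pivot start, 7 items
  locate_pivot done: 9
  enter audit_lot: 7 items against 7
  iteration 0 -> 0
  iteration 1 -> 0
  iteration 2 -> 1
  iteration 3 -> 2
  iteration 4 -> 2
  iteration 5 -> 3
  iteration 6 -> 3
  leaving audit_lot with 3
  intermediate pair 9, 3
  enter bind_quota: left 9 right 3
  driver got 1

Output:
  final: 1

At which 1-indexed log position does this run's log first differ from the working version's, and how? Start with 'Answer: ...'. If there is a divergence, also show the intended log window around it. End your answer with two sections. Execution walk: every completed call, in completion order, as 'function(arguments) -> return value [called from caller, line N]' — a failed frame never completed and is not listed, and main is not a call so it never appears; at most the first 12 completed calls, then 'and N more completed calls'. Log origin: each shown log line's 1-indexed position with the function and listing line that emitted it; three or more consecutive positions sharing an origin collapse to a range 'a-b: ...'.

Answer: position 16 — shown 'driver got 1', intended 'driver got 3'.
Intended log window:
  14: intermediate pair 9, 3
  15: enter bind_quota: left 9 right 3
  16: driver got 3
Execution walk:
  locate_pivot([1, 4, 8, 9, 7, 9, 1]) -> 9  [called from clip_value, line 28]
  audit_lot([1, 4, 8, 9, 7, 9, 1], 7) -> 3  [called from clip_value, line 29]
  bind_quota(9, 3) -> 1  [called from clip_value, line 31]
  clip_value([1, 4, 8, 9, 7, 9, 1], 7) -> 1  [called from main, line 37]
Log origins:
  1: emitted by main (line 36)
  2: emitted by clip_value (line 27)
  3: emitted by locate_pivot (line 2)
  4: emitted by locate_pivot (line 7)
  5: emitted by audit_lot (line 11)
  6-12: emitted by audit_lot (line 16)
  13: emitted by audit_lot (line 17)
  14: emitted by clip_value (line 30)
  15: emitted by bind_quota (line 21)
  16: emitted by main (line 38)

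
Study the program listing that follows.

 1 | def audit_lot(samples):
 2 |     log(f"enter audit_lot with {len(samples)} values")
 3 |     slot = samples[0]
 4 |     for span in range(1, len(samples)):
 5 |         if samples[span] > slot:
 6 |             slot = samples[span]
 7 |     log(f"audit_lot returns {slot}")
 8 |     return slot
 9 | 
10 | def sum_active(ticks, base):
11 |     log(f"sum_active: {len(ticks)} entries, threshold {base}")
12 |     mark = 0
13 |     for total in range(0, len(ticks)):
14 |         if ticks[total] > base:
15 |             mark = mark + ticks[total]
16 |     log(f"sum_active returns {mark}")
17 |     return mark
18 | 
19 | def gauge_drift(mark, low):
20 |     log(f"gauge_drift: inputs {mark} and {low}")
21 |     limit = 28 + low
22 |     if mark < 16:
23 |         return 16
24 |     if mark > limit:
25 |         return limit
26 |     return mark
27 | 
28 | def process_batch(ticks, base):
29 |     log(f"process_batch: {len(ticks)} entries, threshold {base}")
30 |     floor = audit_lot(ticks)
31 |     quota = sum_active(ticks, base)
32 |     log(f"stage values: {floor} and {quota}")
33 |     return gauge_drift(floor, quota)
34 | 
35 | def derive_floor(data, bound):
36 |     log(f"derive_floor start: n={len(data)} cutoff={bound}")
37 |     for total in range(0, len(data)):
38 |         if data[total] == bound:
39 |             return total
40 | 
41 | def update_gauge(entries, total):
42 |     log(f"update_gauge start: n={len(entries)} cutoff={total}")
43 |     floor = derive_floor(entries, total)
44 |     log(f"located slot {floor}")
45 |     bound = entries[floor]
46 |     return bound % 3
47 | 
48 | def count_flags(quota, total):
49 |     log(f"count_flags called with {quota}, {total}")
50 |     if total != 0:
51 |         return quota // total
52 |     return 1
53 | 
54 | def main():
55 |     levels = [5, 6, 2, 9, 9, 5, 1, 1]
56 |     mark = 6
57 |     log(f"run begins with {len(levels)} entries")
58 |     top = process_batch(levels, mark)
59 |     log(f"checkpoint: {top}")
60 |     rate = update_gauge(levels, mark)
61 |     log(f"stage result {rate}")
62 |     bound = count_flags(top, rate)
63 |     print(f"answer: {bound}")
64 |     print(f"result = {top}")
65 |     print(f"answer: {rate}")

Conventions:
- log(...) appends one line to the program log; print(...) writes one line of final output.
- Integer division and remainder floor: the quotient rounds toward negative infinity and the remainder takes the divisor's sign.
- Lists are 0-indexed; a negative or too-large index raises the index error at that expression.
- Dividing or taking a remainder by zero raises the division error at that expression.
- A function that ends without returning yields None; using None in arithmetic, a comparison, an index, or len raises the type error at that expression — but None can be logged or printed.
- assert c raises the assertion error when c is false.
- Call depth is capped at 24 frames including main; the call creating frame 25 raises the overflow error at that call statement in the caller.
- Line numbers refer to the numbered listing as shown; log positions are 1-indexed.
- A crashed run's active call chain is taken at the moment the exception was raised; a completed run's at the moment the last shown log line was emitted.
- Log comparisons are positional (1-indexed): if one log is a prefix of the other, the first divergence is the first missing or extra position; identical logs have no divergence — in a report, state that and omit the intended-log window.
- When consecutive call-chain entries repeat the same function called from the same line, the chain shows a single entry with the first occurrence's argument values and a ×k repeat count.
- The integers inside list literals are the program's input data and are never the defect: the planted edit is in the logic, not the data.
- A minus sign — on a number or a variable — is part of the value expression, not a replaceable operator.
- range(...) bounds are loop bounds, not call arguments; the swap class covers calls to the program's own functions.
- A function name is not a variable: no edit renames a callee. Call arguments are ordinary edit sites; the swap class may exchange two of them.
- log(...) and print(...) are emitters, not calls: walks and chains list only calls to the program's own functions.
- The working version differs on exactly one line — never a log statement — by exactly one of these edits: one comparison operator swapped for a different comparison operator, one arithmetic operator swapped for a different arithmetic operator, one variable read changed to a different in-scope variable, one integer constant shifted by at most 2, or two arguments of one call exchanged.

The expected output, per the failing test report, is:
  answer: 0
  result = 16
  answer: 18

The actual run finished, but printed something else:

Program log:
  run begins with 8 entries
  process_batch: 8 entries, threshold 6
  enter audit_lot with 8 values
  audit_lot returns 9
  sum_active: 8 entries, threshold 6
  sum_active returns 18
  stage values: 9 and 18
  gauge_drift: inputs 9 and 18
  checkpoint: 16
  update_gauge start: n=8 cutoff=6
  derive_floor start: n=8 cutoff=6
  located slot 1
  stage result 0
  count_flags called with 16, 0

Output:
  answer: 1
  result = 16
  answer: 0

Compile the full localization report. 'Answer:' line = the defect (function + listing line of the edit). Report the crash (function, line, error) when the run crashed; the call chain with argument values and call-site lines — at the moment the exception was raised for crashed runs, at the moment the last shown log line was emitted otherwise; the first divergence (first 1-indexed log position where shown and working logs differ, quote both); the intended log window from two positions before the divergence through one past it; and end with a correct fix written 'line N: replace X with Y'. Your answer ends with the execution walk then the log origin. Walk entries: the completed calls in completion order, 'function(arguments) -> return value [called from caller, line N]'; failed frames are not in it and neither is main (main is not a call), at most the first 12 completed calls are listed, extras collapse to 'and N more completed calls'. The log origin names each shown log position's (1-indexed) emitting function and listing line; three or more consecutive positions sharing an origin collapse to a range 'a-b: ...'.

Answer: the defect is in update_gauge at line 46.
Core observation: At log position 13 the runs split — shown 'stage result 0', but the working version logs 'stage result 18'.
Call chain: main -> count_flags(16, 0) (called at line 62).
First divergence: position 13 — the shown line 'stage result 0' should read 'stage result 18'.
Intended log window:
  11: derive_floor start: n=8 cutoff=6
  12: located slot 1
  13: stage result 18
  14: count_flags called with 16, 18
Execution walk:
  audit_lot([5, 6, 2, 9, 9, 5, 1, 1]) -> 9  [called from process_batch, line 30]
  sum_active([5, 6, 2, 9, 9, 5, 1, 1], 6) -> 18  [called from process_batch, line 31]
  gauge_drift(9, 18) -> 16  [called from process_batch, line 33]
  process_batch([5, 6, 2, 9, 9, 5, 1, 1], 6) -> 16  [called from main, line 58]
  derive_floor([5, 6, 2, 9, 9, 5, 1, 1], 6) -> 1  [called from update_gauge, line 43]
  update_gauge([5, 6, 2, 9, 9, 5, 1, 1], 6) -> 0  [called from main, line 60]
  count_flags(16, 0) -> 1  [called from main, line 62]
Log origins:
  1: emitted by main (line 57)
  2: emitted by process_batch (line 29)
  3: emitted by audit_lot (line 2)
  4: emitted by audit_lot (line 7)
  5: emitted by sum_active (line 11)
  6: emitted by sum_active (line 16)
  7: emitted by process_batch (line 32)
  8: emitted by gauge_drift (line 20)
  9: emitted by main (line 59)
  10: emitted by update_gauge (line 42)
  11: emitted by derive_floor (line 36)
  12: emitted by update_gauge (line 44)
  13: emitted by main (line 61)
  14: emitted by count_flags (line 49)
A correct fix: line 46: replace `%` with `*`.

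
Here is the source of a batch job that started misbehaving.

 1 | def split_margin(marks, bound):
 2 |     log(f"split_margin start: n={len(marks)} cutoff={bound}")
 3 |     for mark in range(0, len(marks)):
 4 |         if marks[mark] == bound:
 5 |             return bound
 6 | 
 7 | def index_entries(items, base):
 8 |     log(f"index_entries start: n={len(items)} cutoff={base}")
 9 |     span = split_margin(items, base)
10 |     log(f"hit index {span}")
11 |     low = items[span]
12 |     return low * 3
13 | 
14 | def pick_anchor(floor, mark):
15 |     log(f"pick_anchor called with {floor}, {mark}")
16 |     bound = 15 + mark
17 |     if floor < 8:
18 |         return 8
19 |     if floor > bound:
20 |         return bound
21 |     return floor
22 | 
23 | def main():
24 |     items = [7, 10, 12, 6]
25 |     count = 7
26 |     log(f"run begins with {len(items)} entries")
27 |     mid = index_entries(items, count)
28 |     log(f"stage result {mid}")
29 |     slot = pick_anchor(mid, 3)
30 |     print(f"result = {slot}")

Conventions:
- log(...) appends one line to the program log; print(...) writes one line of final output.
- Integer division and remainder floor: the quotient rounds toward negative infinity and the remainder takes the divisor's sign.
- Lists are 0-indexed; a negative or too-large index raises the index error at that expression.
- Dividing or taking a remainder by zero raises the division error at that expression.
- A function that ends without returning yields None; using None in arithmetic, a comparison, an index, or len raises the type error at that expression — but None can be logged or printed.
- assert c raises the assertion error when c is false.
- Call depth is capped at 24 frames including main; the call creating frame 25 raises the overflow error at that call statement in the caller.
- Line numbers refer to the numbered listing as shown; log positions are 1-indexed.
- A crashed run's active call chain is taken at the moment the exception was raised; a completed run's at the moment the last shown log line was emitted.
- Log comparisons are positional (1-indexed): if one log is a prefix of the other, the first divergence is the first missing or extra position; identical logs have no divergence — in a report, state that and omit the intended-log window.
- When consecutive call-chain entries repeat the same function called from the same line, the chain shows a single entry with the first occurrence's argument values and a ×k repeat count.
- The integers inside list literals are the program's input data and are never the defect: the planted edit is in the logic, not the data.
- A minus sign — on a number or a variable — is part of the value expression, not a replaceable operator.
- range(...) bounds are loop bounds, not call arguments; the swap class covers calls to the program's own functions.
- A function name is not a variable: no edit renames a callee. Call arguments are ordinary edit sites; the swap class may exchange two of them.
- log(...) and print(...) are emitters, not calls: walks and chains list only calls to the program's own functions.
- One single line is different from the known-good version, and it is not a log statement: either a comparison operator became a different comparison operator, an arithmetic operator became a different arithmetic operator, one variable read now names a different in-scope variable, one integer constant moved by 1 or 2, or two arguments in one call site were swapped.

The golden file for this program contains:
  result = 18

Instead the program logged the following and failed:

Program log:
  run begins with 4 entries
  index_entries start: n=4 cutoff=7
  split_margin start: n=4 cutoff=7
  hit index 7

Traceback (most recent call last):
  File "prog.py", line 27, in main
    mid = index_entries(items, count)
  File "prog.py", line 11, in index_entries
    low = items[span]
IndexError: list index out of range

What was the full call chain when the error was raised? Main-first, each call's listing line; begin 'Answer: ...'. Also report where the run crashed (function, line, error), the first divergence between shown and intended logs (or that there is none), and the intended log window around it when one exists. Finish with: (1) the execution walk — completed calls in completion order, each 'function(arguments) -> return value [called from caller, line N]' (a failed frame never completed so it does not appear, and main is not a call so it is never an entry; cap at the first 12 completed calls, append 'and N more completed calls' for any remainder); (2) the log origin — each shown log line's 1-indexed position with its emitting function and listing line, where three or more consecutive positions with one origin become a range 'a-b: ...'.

Answer: main -> index_entries (called at line 27).
Key fact: The log first diverges at position 4: the faulty run prints 'hit index 7' where the working version prints 'hit index 0'.
Crash: index_entries, line 11, IndexError.
First divergence: position 4; shown 'hit index 7' vs intended 'hit index 0'.
Intended log window:
  2: index_entries start: n=4 cutoff=7
  3: split_margin start: n=4 cutoff=7
  4: hit index 0
  5: stage result 21
Execution walk:
  split_margin([7, 10, 12, 6], 7) -> 7  [called from index_entries, line 9]
Log line origins:
  1: from main, line 26
  2: from index_entries, line 8
  3: from split_margin, line 2
  4: from index_entries, line 10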